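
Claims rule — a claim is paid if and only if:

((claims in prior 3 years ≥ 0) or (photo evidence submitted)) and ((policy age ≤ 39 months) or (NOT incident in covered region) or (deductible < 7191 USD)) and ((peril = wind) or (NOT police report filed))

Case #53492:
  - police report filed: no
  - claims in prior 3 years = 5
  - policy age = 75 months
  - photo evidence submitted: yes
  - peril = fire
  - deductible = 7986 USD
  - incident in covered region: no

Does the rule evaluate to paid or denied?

Paid

Atomic conditions:
  claims in prior 3 years ≥ 0: 5 ≥ 0 is true
  photo evidence submitted: yes → true
  policy age ≤ 39 months: 75 ≤ 39 is false
  NOT incident in covered region: no → true
  deductible < 7191 USD: 7986 < 7191 is false
  peril = wind: fire == wind is false
  NOT police report filed: no → true
Combine:
[1] true OR true = true
[2] false OR true OR false = true
[3] false OR true = true
[root] true AND true AND true = true
Overall: true → paid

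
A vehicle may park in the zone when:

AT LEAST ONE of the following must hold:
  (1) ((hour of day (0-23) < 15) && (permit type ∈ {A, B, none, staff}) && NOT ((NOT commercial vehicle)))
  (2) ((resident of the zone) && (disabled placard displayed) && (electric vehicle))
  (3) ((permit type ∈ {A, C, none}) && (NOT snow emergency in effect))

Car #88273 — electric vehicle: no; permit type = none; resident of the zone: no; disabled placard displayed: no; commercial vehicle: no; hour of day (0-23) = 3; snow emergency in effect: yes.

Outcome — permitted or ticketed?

Ticketed

Atomic conditions:
  hour of day (0-23) < 15: 3 < 15 is true
  permit type ∈ {A, B, none, staff}: none is in the set → true
  NOT commercial vehicle: no → true
  resident of the zone: no → false
  disabled placard displayed: no → false
  electric vehicle: no → false
  permit type ∈ {A, C, none}: none is in the set → true
  NOT snow emergency in effect: yes → false
Combine:
[1.3] NOT true = false
[1] true AND true AND false = false
[2] false AND false AND false = false
[3] true AND false = false
[root] false OR false OR false = false
Overall: false → ticketed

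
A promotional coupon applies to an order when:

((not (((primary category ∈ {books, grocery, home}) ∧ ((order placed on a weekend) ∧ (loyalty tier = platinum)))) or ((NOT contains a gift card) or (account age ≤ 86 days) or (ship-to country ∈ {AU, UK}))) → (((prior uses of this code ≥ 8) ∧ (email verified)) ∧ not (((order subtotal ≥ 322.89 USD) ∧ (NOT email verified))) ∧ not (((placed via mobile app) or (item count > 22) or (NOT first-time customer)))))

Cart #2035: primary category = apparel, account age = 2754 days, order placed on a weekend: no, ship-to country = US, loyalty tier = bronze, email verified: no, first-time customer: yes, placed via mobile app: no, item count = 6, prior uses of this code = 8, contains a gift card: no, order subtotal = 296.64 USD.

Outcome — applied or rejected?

Atomic conditions:
  primary category ∈ {books, grocery, home}: apparel is not in the set → false
  order placed on a weekend: no → false
  loyalty tier = platinum: bronze == platinum is false
  NOT contains a gift card: no → true
  account age ≤ 86 days: 2754 ≤ 86 is false
  ship-to country ∈ {AU, UK}: US is not in the set → false
  prior uses of this code ≥ 8: 8 ≥ 8 is true
  email verified: no → false
  order subtotal ≥ 322.89 USD: 296.64 ≥ 322.89 is false
  NOT email verified: no → true
  placed via mobile app: no → false
  item count > 22: 6 > 22 is false
  NOT first-time customer: yes → false
Combine:
[1.1.1.2] false AND false = false
[1.1.1] false AND false = false
[1.1] NOT false = true
[1.2] true OR false OR false = true
[1] true OR true = true
[2.1] true AND false = false
[2.2.1] false AND true = false
[2.2] NOT false = true
[2.3.1] false OR false OR false = false
[2.3] NOT false = true
[2] false AND true AND true = false
[root] true → false = false
Overall: false → rejected

Rejected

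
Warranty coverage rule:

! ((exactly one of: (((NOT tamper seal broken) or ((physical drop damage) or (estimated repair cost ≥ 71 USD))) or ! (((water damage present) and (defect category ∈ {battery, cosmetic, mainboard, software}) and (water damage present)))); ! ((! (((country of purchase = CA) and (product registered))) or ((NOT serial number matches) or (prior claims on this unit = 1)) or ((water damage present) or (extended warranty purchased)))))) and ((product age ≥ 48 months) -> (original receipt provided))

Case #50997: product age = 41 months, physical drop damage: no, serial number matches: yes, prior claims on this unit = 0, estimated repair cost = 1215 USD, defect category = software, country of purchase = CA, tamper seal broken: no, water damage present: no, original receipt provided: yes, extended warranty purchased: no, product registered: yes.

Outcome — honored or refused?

Atomic conditions:
  NOT tamper seal broken: no → true
  physical drop damage: no → false
  estimated repair cost ≥ 71 USD: 1215 ≥ 71 is true
  water damage present: no → false
  defect category ∈ {battery, cosmetic, mainboard, software}: software is in the set → true
  country of purchase = CA: CA == CA is true
  product registered: yes → true
  NOT serial number matches: yes → false
  prior claims on this unit = 1: 0 == 1 is false
  extended warranty purchased: no → false
  product age ≥ 48 months: 41 ≥ 48 is false
  original receipt provided: yes → true
Combine:
[1.1.1.1.2] false OR true = true
[1.1.1.1] true OR true = true
[1.1.1.2.1] false AND true AND false = false
[1.1.1.2] NOT false = true
[1.1.1] true OR true = true
[1.1.2.1.1.1] true AND true = true
[1.1.2.1.1] NOT true = false
[1.1.2.1.2] false OR false = false
[1.1.2.1.3] false OR false = false
[1.1.2.1] false OR false OR false = false
[1.1.2] NOT false = true
[1.1] exactly-one(true, true) = false
[1] NOT false = true
[2] false → true (antecedent false ⇒ implication holds) = true
[root] true AND true = true
Overall: true → honored

Honored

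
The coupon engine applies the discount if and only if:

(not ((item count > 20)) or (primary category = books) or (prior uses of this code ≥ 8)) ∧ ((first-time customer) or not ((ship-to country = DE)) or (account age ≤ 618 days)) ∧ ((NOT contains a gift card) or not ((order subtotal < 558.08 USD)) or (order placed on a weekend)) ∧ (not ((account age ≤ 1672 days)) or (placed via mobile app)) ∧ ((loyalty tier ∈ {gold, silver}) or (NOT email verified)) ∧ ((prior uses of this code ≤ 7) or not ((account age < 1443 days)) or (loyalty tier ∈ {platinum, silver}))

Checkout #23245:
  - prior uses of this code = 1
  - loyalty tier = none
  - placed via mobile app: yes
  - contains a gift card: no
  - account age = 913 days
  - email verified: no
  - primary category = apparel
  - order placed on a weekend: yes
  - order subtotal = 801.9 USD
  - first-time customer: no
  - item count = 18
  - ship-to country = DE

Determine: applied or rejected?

Atomic conditions:
  item count > 20: 18 > 20 is false
  primary category = books: apparel == books is false
  prior uses of this code ≥ 8: 1 ≥ 8 is false
  first-time customer: no → false
  ship-to country = DE: DE == DE is true
  account age ≤ 618 days: 913 ≤ 618 is false
  NOT contains a gift card: no → true
  order subtotal < 558.08 USD: 801.9 < 558.08 is false
  order placed on a weekend: yes → true
  account age ≤ 1672 days: 913 ≤ 1672 is true
  placed via mobile app: yes → true
  loyalty tier ∈ {gold, silver}: none is not in the set → false
  NOT email verified: no → true
  prior uses of this code ≤ 7: 1 ≤ 7 is true
  account age < 1443 days: 913 < 1443 is true
  loyalty tier ∈ {platinum, silver}: none is not in the set → false
Combine:
[1.1] NOT false = true
[1] true OR false OR false = true
[2.2] NOT true = false
[2] false OR false OR false = false
[3.2] NOT false = true
[3] true OR true OR true = true
[4.1] NOT true = false
[4] false OR true = true
[5] false OR true = true
[6.2] NOT true = false
[6] true OR false OR false = true
[root] true AND false AND true AND true AND true AND true = false
Overall: false → rejected

Rejected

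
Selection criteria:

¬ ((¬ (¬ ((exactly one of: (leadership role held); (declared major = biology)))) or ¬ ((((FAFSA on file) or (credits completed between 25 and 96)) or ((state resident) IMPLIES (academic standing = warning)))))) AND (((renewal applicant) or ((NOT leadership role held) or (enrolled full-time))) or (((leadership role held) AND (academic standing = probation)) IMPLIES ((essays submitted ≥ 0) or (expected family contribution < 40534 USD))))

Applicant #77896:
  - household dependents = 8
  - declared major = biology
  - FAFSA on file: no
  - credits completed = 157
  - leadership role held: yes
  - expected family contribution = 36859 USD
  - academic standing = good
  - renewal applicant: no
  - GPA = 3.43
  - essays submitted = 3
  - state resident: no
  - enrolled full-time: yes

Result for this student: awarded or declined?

Atomic conditions:
  leadership role held: yes → true
  declared major = biology: biology == biology is true
  FAFSA on file: no → false
  credits completed between 25 and 96: 157 in [25, 96] is false
  state resident: no → false
  academic standing = warning: good == warning is false
  renewal applicant: no → false
  NOT leadership role held: yes → false
  enrolled full-time: yes → true
  academic standing = probation: good == probation is false
  essays submitted ≥ 0: 3 ≥ 0 is true
  expected family contribution < 40534 USD: 36859 < 40534 is true
Combine:
[1.1.1.1.1] exactly-one(true, true) = false
[1.1.1.1] NOT false = true
[1.1.1] NOT true = false
[1.1.2.1.1] false OR false = false
[1.1.2.1.2] false → false (antecedent false ⇒ implication holds) = true
[1.1.2.1] false OR true = true
[1.1.2] NOT true = false
[1.1] false OR false = false
[1] NOT false = true
[2.1.2] false OR true = true
[2.1] false OR true = true
[2.2.1] true AND false = false
[2.2.2] true OR true = true
[2.2] false → true (antecedent false ⇒ implication holds) = true
[2] true OR true = true
[root] true AND true = true
Overall: true → awarded

Awarded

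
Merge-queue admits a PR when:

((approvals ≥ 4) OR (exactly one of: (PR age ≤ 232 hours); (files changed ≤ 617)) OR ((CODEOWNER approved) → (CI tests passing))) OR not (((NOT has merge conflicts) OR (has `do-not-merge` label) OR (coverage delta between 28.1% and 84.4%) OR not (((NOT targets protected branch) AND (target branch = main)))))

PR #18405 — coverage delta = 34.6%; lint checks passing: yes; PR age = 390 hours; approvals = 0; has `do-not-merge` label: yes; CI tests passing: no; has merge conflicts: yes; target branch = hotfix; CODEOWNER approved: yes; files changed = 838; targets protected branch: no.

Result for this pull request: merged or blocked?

Blocked

Atomic conditions:
  approvals ≥ 4: 0 ≥ 4 is false
  PR age ≤ 232 hours: 390 ≤ 232 is false
  files changed ≤ 617: 838 ≤ 617 is false
  CODEOWNER approved: yes → true
  CI tests passing: no → false
  NOT has merge conflicts: yes → false
  has `do-not-merge` label: yes → true
  coverage delta between 28.1% and 84.4%: 34.6 in [28.1, 84.4] is true
  NOT targets protected branch: no → true
  target branch = main: hotfix == main is false
Combine:
[1.2] exactly-one(false, false) = false
[1.3] true → false = false
[1] false OR false OR false = false
[2.1.4.1] true AND false = false
[2.1.4] NOT false = true
[2.1] false OR true OR true OR true = true
[2] NOT true = false
[root] false OR false = false
Overall: false → blocked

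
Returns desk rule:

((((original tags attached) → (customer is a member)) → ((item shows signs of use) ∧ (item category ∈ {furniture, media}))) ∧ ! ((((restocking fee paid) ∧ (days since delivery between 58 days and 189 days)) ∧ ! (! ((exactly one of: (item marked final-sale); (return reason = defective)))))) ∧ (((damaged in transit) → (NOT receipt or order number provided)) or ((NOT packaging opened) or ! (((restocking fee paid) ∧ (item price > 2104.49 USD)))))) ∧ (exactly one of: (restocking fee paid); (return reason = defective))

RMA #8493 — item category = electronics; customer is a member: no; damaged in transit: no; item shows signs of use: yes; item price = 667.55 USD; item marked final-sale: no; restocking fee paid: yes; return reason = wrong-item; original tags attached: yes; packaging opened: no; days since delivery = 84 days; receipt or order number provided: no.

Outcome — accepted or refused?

Atomic conditions:
  original tags attached: yes → true
  customer is a member: no → false
  item shows signs of use: yes → true
  item category ∈ {furniture, media}: electronics is not in the set → false
  restocking fee paid: yes → true
  days since delivery between 58 days and 189 days: 84 in [58, 189] is true
  item marked final-sale: no → false
  return reason = defective: wrong-item == defective is false
  damaged in transit: no → false
  NOT receipt or order number provided: no → true
  NOT packaging opened: no → true
  item price > 2104.49 USD: 667.55 > 2104.49 is false
Combine:
[1.1.1] true → false = false
[1.1.2] true AND false = false
[1.1] false → false (antecedent false ⇒ implication holds) = true
[1.2.1.1] true AND true = true
[1.2.1.2.1.1] exactly-one(false, false) = false
[1.2.1.2.1] NOT false = true
[1.2.1.2] NOT true = false
[1.2.1] true AND false = false
[1.2] NOT false = true
[1.3.1] false → true (antecedent false ⇒ implication holds) = true
[1.3.2.2.1] true AND false = false
[1.3.2.2] NOT false = true
[1.3.2] true OR true = true
[1.3] true OR true = true
[1] true AND true AND true = true
[2] exactly-one(true, false) = true
[root] true AND true = true
Overall: true → accepted

Accepted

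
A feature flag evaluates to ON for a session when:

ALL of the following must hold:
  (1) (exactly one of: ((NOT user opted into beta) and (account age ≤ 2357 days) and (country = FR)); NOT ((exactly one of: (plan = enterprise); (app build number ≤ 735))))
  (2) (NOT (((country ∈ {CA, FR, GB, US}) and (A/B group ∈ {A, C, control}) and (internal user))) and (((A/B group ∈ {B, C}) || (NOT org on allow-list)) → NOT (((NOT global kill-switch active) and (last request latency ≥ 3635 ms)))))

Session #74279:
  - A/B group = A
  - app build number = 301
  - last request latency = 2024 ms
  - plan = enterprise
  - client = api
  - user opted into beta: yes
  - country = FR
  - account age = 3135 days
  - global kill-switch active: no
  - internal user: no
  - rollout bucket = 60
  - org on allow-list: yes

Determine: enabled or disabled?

Atomic conditions:
  NOT user opted into beta: yes → false
  account age ≤ 2357 days: 3135 ≤ 2357 is false
  country = FR: FR == FR is true
  plan = enterprise: enterprise == enterprise is true
  app build number ≤ 735: 301 ≤ 735 is true
  country ∈ {CA, FR, GB, US}: FR is in the set → true
  A/B group ∈ {A, C, control}: A is in the set → true
  internal user: no → false
  A/B group ∈ {B, C}: A is not in the set → false
  NOT org on allow-list: yes → false
  NOT global kill-switch active: no → true
  last request latency ≥ 3635 ms: 2024 ≥ 3635 is false
Combine:
[1.1] false AND false AND true = false
[1.2.1] exactly-one(true, true) = false
[1.2] NOT false = true
[1] exactly-one(false, true) = true
[2.1.1] true AND true AND false = false
[2.1] NOT false = true
[2.2.1] false OR false = false
[2.2.2.1] true AND false = false
[2.2.2] NOT false = true
[2.2] false → true (antecedent false ⇒ implication holds) = true
[2] true AND true = true
[root] true AND true = true
Overall: true → enabled

Enabled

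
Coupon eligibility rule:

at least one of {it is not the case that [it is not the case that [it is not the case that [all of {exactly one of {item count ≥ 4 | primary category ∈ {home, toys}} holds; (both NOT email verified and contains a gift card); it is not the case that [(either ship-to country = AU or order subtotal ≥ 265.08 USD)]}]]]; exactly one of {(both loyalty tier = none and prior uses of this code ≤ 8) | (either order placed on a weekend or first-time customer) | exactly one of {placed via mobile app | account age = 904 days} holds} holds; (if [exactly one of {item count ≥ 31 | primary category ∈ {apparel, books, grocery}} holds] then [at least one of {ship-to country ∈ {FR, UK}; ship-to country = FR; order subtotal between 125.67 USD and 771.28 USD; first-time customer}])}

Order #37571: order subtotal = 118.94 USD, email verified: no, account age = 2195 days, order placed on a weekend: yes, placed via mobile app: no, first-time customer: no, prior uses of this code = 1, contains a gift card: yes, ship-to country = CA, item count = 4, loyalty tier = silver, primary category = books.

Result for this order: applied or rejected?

Applied

Atomic conditions:
  item count ≥ 4: 4 ≥ 4 is true
  primary category ∈ {home, toys}: books is not in the set → false
  NOT email verified: no → true
  contains a gift card: yes → true
  ship-to country = AU: CA == AU is false
  order subtotal ≥ 265.08 USD: 118.94 ≥ 265.08 is false
  loyalty tier = none: silver == none is false
  prior uses of this code ≤ 8: 1 ≤ 8 is true
  order placed on a weekend: yes → true
  first-time customer: no → false
  placed via mobile app: no → false
  account age = 904 days: 2195 == 904 is false
  item count ≥ 31: 4 ≥ 31 is false
  primary category ∈ {apparel, books, grocery}: books is in the set → true
  ship-to country ∈ {FR, UK}: CA is not in the set → false
  ship-to country = FR: CA == FR is false
  order subtotal between 125.67 USD and 771.28 USD: 118.94 in [125.67, 771.28] is false
Combine:
[1.1.1.1.1] exactly-one(true, false) = true
[1.1.1.1.2] true AND true = true
[1.1.1.1.3.1] false OR false = false
[1.1.1.1.3] NOT false = true
[1.1.1.1] true AND true AND true = true
[1.1.1] NOT true = false
[1.1] NOT false = true
[1] NOT true = false
[2.1] false AND true = false
[2.2] true OR false = true
[2.3] exactly-one(false, false) = false
[2] exactly-one(false, true, false) = true
[3.1] exactly-one(false, true) = true
[3.2] false OR false OR false OR false = false
[3] true → false = false
[root] false OR true OR false = true
Overall: true → applied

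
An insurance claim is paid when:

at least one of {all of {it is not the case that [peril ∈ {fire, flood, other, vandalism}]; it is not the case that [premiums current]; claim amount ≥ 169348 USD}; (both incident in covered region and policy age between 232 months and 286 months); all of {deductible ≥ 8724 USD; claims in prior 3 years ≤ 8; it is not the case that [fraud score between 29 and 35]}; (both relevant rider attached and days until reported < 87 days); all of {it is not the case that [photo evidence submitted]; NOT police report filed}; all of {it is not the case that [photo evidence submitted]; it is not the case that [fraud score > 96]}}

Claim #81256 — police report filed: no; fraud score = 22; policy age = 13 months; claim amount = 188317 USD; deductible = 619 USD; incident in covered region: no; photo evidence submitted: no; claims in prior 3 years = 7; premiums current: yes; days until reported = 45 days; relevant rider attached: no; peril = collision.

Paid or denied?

Atomic conditions:
  peril ∈ {fire, flood, other, vandalism}: collision is not in the set → false
  premiums current: yes → true
  claim amount ≥ 169348 USD: 188317 ≥ 169348 is true
  incident in covered region: no → false
  policy age between 232 months and 286 months: 13 in [232, 286] is false
  deductible ≥ 8724 USD: 619 ≥ 8724 is false
  claims in prior 3 years ≤ 8: 7 ≤ 8 is true
  fraud score between 29 and 35: 22 in [29, 35] is false
  relevant rider attached: no → false
  days until reported < 87 days: 45 < 87 is true
  photo evidence submitted: no → false
  NOT police report filed: no → true
  fraud score > 96: 22 > 96 is false
Combine:
[1.1] NOT false = true
[1.2] NOT true = false
[1] true AND false AND true = false
[2] false AND false = false
[3.3] NOT false = true
[3] false AND true AND true = false
[4] false AND true = false
[5.1] NOT false = true
[5] true AND true = true
[6.1] NOT false = true
[6.2] NOT false = true
[6] true AND true = true
[root] false OR false OR false OR false OR true OR true = true
Overall: true → paid

Paid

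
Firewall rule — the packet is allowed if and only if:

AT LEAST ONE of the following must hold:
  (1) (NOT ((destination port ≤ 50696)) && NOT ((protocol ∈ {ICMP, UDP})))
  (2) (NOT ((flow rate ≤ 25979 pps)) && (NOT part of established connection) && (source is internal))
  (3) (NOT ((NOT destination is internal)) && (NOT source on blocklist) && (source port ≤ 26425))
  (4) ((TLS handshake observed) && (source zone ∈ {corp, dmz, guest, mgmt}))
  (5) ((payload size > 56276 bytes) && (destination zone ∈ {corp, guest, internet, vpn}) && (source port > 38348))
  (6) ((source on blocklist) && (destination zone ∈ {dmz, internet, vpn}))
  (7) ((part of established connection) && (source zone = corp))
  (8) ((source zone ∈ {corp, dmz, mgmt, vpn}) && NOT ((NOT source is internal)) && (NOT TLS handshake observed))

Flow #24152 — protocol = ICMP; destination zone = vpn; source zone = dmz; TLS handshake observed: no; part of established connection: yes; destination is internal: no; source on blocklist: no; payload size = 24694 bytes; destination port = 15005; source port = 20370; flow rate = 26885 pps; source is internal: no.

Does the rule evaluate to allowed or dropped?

Atomic conditions:
  destination port ≤ 50696: 15005 ≤ 50696 is true
  protocol ∈ {ICMP, UDP}: ICMP is in the set → true
  flow rate ≤ 25979 pps: 26885 ≤ 25979 is false
  NOT part of established connection: yes → false
  source is internal: no → false
  NOT destination is internal: no → true
  NOT source on blocklist: no → true
  source port ≤ 26425: 20370 ≤ 26425 is true
  TLS handshake observed: no → false
  source zone ∈ {corp, dmz, guest, mgmt}: dmz is in the set → true
  payload size > 56276 bytes: 24694 > 56276 is false
  destination zone ∈ {corp, guest, internet, vpn}: vpn is in the set → true
  source port > 38348: 20370 > 38348 is false
  source on blocklist: no → false
  destination zone ∈ {dmz, internet, vpn}: vpn is in the set → true
  part of established connection: yes → true
  source zone = corp: dmz == corp is false
  source zone ∈ {corp, dmz, mgmt, vpn}: dmz is in the set → true
  NOT source is internal: no → true
  NOT TLS handshake observed: no → true
Combine:
[1.1] NOT true = false
[1.2] NOT true = false
[1] false AND false = false
[2.1] NOT false = true
[2] true AND false AND false = false
[3.1] NOT true = false
[3] false AND true AND true = false
[4] false AND true = false
[5] false AND true AND false = false
[6] false AND true = false
[7] true AND false = false
[8.2] NOT true = false
[8] true AND false AND true = false
[root] false OR false OR false OR false OR false OR false OR false OR false = false
Overall: false → dropped

Dropped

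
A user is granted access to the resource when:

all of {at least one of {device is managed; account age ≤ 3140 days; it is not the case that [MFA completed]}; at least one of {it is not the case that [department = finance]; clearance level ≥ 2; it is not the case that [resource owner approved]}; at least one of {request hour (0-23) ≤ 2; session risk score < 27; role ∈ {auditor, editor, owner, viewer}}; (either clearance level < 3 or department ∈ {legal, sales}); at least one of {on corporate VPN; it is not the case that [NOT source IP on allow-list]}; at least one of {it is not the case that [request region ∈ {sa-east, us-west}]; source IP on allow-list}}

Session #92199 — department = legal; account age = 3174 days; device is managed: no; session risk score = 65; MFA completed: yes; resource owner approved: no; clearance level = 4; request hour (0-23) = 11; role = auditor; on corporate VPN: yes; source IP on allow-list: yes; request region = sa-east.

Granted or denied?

Denied

Atomic conditions:
  device is managed: no → false
  account age ≤ 3140 days: 3174 ≤ 3140 is false
  MFA completed: yes → true
  department = finance: legal == finance is false
  clearance level ≥ 2: 4 ≥ 2 is true
  resource owner approved: no → false
  request hour (0-23) ≤ 2: 11 ≤ 2 is false
  session risk score < 27: 65 < 27 is false
  role ∈ {auditor, editor, owner, viewer}: auditor is in the set → true
  clearance level < 3: 4 < 3 is false
  department ∈ {legal, sales}: legal is in the set → true
  on corporate VPN: yes → true
  NOT source IP on allow-list: yes → false
  request region ∈ {sa-east, us-west}: sa-east is in the set → true
  source IP on allow-list: yes → true
Combine:
[1.3] NOT true = false
[1] false OR false OR false = false
[2.1] NOT false = true
[2.3] NOT false = true
[2] true OR true OR true = true
[3] false OR false OR true = true
[4] false OR true = true
[5.2] NOT false = true
[5] true OR true = true
[6.1] NOT true = false
[6] false OR true = true
[root] false AND true AND true AND true AND true AND true = false
Overall: false → denied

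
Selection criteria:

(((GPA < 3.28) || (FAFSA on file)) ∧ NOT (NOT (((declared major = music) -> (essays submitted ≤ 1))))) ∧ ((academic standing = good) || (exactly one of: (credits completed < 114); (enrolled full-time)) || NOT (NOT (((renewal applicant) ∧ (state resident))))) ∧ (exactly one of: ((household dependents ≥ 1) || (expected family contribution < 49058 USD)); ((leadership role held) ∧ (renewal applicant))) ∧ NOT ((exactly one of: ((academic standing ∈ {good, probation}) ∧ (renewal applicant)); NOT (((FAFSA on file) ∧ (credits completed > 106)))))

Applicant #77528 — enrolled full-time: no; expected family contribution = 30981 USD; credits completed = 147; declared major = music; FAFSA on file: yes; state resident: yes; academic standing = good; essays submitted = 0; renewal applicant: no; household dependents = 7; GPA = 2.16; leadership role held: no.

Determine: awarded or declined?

Awarded

Atomic conditions:
  GPA < 3.28: 2.16 < 3.28 is true
  FAFSA on file: yes → true
  declared major = music: music == music is true
  essays submitted ≤ 1: 0 ≤ 1 is true
  academic standing = good: good == good is true
  credits completed < 114: 147 < 114 is false
  enrolled full-time: no → false
  renewal applicant: no → false
  state resident: yes → true
  household dependents ≥ 1: 7 ≥ 1 is true
  expected family contribution < 49058 USD: 30981 < 49058 is true
  leadership role held: no → false
  academic standing ∈ {good, probation}: good is in the set → true
  credits completed > 106: 147 > 106 is true
Combine:
[1.1] true OR true = true
[1.2.1.1] true → true = true
[1.2.1] NOT true = false
[1.2] NOT false = true
[1] true AND true = true
[2.2] exactly-one(false, false) = false
[2.3.1.1] false AND true = false
[2.3.1] NOT false = true
[2.3] NOT true = false
[2] true OR false OR false = true
[3.1] true OR true = true
[3.2] false AND false = false
[3] exactly-one(true, false) = true
[4.1.1] true AND false = false
[4.1.2.1] true AND true = true
[4.1.2] NOT true = false
[4.1] exactly-one(false, false) = false
[4] NOT false = true
[root] true AND true AND true AND true = true
Overall: true → awarded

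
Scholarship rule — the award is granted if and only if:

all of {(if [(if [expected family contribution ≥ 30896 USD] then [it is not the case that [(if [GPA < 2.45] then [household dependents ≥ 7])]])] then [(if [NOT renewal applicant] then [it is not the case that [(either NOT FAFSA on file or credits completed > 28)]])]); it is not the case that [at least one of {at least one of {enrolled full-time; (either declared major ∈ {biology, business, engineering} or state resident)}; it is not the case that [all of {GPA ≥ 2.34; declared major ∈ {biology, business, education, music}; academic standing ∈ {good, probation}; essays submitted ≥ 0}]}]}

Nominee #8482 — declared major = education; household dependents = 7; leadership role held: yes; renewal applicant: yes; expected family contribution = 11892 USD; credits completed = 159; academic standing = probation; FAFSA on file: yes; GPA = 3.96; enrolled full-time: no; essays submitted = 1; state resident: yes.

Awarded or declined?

Atomic conditions:
  expected family contribution ≥ 30896 USD: 11892 ≥ 30896 is false
  GPA < 2.45: 3.96 < 2.45 is false
  household dependents ≥ 7: 7 ≥ 7 is true
  NOT renewal applicant: yes → false
  NOT FAFSA on file: yes → false
  credits completed > 28: 159 > 28 is true
  enrolled full-time: no → false
  declared major ∈ {biology, business, engineering}: education is not in the set → false
  state resident: yes → true
  GPA ≥ 2.34: 3.96 ≥ 2.34 is true
  declared major ∈ {biology, business, education, music}: education is in the set → true
  academic standing ∈ {good, probation}: probation is in the set → true
  essays submitted ≥ 0: 1 ≥ 0 is true
Combine:
[1.1.2.1] false → true (antecedent false ⇒ implication holds) = true
[1.1.2] NOT true = false
[1.1] false → false (antecedent false ⇒ implication holds) = true
[1.2.2.1] false OR true = true
[1.2.2] NOT true = false
[1.2] false → false (antecedent false ⇒ implication holds) = true
[1] true → true = true
[2.1.1.2] false OR true = true
[2.1.1] false OR true = true
[2.1.2.1] true AND true AND true AND true = true
[2.1.2] NOT true = false
[2.1] true OR false = true
[2] NOT true = false
[root] true AND false = false
Overall: false → declined

Declined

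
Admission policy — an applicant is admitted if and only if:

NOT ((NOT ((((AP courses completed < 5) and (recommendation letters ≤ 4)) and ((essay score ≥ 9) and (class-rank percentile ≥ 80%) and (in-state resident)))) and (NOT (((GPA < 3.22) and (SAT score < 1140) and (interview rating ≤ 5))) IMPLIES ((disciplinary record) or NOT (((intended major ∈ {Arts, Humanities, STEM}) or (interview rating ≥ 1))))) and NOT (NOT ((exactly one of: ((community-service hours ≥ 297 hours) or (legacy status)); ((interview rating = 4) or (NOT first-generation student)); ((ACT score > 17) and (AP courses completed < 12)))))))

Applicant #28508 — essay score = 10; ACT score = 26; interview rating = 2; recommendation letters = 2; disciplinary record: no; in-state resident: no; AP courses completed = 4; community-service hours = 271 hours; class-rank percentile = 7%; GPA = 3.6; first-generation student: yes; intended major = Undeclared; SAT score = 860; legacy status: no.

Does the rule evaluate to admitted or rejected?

Admitted

Atomic conditions:
  AP courses completed < 5: 4 < 5 is true
  recommendation letters ≤ 4: 2 ≤ 4 is true
  essay score ≥ 9: 10 ≥ 9 is true
  class-rank percentile ≥ 80%: 7 ≥ 80 is false
  in-state resident: no → false
  GPA < 3.22: 3.6 < 3.22 is false
  SAT score < 1140: 860 < 1140 is true
  interview rating ≤ 5: 2 ≤ 5 is true
  disciplinary record: no → false
  intended major ∈ {Arts, Humanities, STEM}: Undeclared is not in the set → false
  interview rating ≥ 1: 2 ≥ 1 is true
  community-service hours ≥ 297 hours: 271 ≥ 297 is false
  legacy status: no → false
  interview rating = 4: 2 == 4 is false
  NOT first-generation student: yes → false
  ACT score > 17: 26 > 17 is true
  AP courses completed < 12: 4 < 12 is true
Combine:
[1.1.1.1] true AND true = true
[1.1.1.2] true AND false AND false = false
[1.1.1] true AND false = false
[1.1] NOT false = true
[1.2.1.1] false AND true AND true = false
[1.2.1] NOT false = true
[1.2.2.2.1] false OR true = true
[1.2.2.2] NOT true = false
[1.2.2] false OR false = false
[1.2] true → false = false
[1.3.1.1.1] false OR false = false
[1.3.1.1.2] false OR false = false
[1.3.1.1.3] true AND true = true
[1.3.1.1] exactly-one(false, false, true) = true
[1.3.1] NOT true = false
[1.3] NOT false = true
[1] true AND false AND true = false
[root] NOT false = true
Overall: true → admitted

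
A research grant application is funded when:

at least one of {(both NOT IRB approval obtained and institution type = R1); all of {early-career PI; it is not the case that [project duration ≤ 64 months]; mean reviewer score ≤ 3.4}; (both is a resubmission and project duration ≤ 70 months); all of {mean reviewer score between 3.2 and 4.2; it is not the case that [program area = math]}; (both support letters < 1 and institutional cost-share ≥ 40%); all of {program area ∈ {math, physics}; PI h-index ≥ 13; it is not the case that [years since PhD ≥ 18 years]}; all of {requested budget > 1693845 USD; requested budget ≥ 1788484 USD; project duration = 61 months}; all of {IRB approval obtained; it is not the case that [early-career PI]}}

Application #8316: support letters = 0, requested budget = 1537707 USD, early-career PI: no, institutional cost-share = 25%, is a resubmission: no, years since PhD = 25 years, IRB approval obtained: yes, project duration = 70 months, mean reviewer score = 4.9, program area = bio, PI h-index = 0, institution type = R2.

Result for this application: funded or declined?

Atomic conditions:
  NOT IRB approval obtained: yes → false
  institution type = R1: R2 == R1 is false
  early-career PI: no → false
  project duration ≤ 64 months: 70 ≤ 64 is false
  mean reviewer score ≤ 3.4: 4.9 ≤ 3.4 is false
  is a resubmission: no → false
  project duration ≤ 70 months: 70 ≤ 70 is true
  mean reviewer score between 3.2 and 4.2: 4.9 in [3.2, 4.2] is false
  program area = math: bio == math is false
  support letters < 1: 0 < 1 is true
  institutional cost-share ≥ 40%: 25 ≥ 40 is false
  program area ∈ {math, physics}: bio is not in the set → false
  PI h-index ≥ 13: 0 ≥ 13 is false
  years since PhD ≥ 18 years: 25 ≥ 18 is true
  requested budget > 1693845 USD: 1537707 > 1693845 is false
  requested budget ≥ 1788484 USD: 1537707 ≥ 1788484 is false
  project duration = 61 months: 70 == 61 is false
  IRB approval obtained: yes → true
Combine:
[1] false AND false = false
[2.2] NOT false = true
[2] false AND true AND false = false
[3] false AND true = false
[4.2] NOT false = true
[4] false AND true = false
[5] true AND false = false
[6.3] NOT true = false
[6] false AND false AND false = false
[7] false AND false AND false = false
[8.2] NOT false = true
[8] true AND true = true
[root] false OR false OR false OR false OR false OR false OR false OR true = true
Overall: true → funded

Funded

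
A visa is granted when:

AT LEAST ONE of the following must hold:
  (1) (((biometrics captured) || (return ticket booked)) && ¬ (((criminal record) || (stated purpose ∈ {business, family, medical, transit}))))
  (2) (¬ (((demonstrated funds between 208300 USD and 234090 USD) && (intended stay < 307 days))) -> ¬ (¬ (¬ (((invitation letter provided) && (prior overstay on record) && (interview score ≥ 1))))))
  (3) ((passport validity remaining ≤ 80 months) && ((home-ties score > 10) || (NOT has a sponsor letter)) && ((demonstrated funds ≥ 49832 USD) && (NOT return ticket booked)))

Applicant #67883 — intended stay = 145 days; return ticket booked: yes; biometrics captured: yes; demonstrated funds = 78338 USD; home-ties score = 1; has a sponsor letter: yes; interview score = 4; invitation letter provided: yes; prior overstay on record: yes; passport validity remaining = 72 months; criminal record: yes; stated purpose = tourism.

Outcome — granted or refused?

Atomic conditions:
  biometrics captured: yes → true
  return ticket booked: yes → true
  criminal record: yes → true
  stated purpose ∈ {business, family, medical, transit}: tourism is not in the set → false
  demonstrated funds between 208300 USD and 234090 USD: 78338 in [208300, 234090] is false
  intended stay < 307 days: 145 < 307 is true
  invitation letter provided: yes → true
  prior overstay on record: yes → true
  interview score ≥ 1: 4 ≥ 1 is true
  passport validity remaining ≤ 80 months: 72 ≤ 80 is true
  home-ties score > 10: 1 > 10 is false
  NOT has a sponsor letter: yes → false
  demonstrated funds ≥ 49832 USD: 78338 ≥ 49832 is true
  NOT return ticket booked: yes → false
Combine:
[1.1] true OR true = true
[1.2.1] true OR false = true
[1.2] NOT true = false
[1] true AND false = false
[2.1.1] false AND true = false
[2.1] NOT false = true
[2.2.1.1.1] true AND true AND true = true
[2.2.1.1] NOT true = false
[2.2.1] NOT false = true
[2.2] NOT true = false
[2] true → false = false
[3.2] false OR false = false
[3.3] true AND false = false
[3] true AND false AND false = false
[root] false OR false OR false = false
Overall: false → refused

Refused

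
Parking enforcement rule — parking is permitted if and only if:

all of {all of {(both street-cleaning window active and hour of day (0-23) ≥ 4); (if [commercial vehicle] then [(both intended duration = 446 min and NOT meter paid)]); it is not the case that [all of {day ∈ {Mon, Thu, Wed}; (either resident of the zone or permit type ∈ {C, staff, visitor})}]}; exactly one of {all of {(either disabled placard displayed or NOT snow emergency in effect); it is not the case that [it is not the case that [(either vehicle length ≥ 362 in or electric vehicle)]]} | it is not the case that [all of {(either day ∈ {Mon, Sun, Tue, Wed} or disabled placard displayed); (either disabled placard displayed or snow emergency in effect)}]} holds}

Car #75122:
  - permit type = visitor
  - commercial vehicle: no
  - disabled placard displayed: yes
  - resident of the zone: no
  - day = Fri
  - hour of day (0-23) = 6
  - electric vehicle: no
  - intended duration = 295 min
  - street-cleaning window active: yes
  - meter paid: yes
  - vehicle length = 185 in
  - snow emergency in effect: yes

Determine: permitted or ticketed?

Atomic conditions:
  street-cleaning window active: yes → true
  hour of day (0-23) ≥ 4: 6 ≥ 4 is true
  commercial vehicle: no → false
  intended duration = 446 min: 295 == 446 is false
  NOT meter paid: yes → false
  day ∈ {Mon, Thu, Wed}: Fri is not in the set → false
  resident of the zone: no → false
  permit type ∈ {C, staff, visitor}: visitor is in the set → true
  disabled placard displayed: yes → true
  NOT snow emergency in effect: yes → false
  vehicle length ≥ 362 in: 185 ≥ 362 is false
  electric vehicle: no → false
  day ∈ {Mon, Sun, Tue, Wed}: Fri is not in the set → false
  snow emergency in effect: yes → true
Combine:
[1.1] true AND true = true
[1.2.2] false AND false = false
[1.2] false → false (antecedent false ⇒ implication holds) = true
[1.3.1.2] false OR true = true
[1.3.1] false AND true = false
[1.3] NOT false = true
[1] true AND true AND true = true
[2.1.1] true OR false = true
[2.1.2.1.1] false OR false = false
[2.1.2.1] NOT false = true
[2.1.2] NOT true = false
[2.1] true AND false = false
[2.2.1.1] false OR true = true
[2.2.1.2] true OR true = true
[2.2.1] true AND true = true
[2.2] NOT true = false
[2] exactly-one(false, false) = false
[root] true AND false = false
Overall: false → ticketed

Ticketed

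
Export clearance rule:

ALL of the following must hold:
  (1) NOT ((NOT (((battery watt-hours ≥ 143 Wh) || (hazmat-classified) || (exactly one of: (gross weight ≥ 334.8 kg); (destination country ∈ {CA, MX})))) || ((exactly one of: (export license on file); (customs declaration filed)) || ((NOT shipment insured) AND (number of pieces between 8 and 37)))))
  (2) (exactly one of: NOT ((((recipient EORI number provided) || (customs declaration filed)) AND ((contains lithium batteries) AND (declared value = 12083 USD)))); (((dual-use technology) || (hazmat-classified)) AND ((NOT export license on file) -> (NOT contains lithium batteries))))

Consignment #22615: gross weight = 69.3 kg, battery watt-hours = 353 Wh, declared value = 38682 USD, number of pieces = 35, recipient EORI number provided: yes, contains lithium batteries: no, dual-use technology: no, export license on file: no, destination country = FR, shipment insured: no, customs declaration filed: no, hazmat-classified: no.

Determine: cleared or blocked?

Atomic conditions:
  battery watt-hours ≥ 143 Wh: 353 ≥ 143 is true
  hazmat-classified: no → false
  gross weight ≥ 334.8 kg: 69.3 ≥ 334.8 is false
  destination country ∈ {CA, MX}: FR is not in the set → false
  export license on file: no → false
  customs declaration filed: no → false
  NOT shipment insured: no → true
  number of pieces between 8 and 37: 35 in [8, 37] is true
  recipient EORI number provided: yes → true
  contains lithium batteries: no → false
  declared value = 12083 USD: 38682 == 12083 is false
  dual-use technology: no → false
  NOT export license on file: no → true
  NOT contains lithium batteries: no → true
Combine:
[1.1.1.1.3] exactly-one(false, false) = false
[1.1.1.1] true OR false OR false = true
[1.1.1] NOT true = false
[1.1.2.1] exactly-one(false, false) = false
[1.1.2.2] true AND true = true
[1.1.2] false OR true = true
[1.1] false OR true = true
[1] NOT true = false
[2.1.1.1] true OR false = true
[2.1.1.2] false AND false = false
[2.1.1] true AND false = false
[2.1] NOT false = true
[2.2.1] false OR false = false
[2.2.2] true → true = true
[2.2] false AND true = false
[2] exactly-one(true, false) = true
[root] false AND true = false
Overall: false → blocked

Blocked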